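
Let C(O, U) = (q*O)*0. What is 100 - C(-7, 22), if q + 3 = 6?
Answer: 100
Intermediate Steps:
q = 3 (q = -3 + 6 = 3)
C(O, U) = 0 (C(O, U) = (3*O)*0 = 0)
100 - C(-7, 22) = 100 - 1*0 = 100 + 0 = 100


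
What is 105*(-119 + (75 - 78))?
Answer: -12810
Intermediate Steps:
105*(-119 + (75 - 78)) = 105*(-119 - 3) = 105*(-122) = -12810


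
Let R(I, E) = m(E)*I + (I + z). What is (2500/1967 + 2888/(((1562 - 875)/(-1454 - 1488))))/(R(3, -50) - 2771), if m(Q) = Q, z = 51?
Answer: 16710890132/3874260243 ≈ 4.3133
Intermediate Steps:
R(I, E) = 51 + I + E*I (R(I, E) = E*I + (I + 51) = E*I + (51 + I) = 51 + I + E*I)
(2500/1967 + 2888/(((1562 - 875)/(-1454 - 1488))))/(R(3, -50) - 2771) = (2500/1967 + 2888/(((1562 - 875)/(-1454 - 1488))))/((51 + 3 - 50*3) - 2771) = (2500*(1/1967) + 2888/((687/(-2942))))/((51 + 3 - 150) - 2771) = (2500/1967 + 2888/((687*(-1/2942))))/(-96 - 2771) = (2500/1967 + 2888/(-687/2942))/(-2867) = (2500/1967 + 2888*(-2942/687))*(-1/2867) = (2500/1967 - 8496496/687)*(-1/2867) = -16710890132/1351329*(-1/2867) = 16710890132/3874260243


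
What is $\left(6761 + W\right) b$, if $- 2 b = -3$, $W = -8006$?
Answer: $- \frac{3735}{2} \approx -1867.5$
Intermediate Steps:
$b = \frac{3}{2}$ ($b = \left(- \frac{1}{2}\right) \left(-3\right) = \frac{3}{2} \approx 1.5$)
$\left(6761 + W\right) b = \left(6761 - 8006\right) \frac{3}{2} = \left(-1245\right) \frac{3}{2} = - \frac{3735}{2}$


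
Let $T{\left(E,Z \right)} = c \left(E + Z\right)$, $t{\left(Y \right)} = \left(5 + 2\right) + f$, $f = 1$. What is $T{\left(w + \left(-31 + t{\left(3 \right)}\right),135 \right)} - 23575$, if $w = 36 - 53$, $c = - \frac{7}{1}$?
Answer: $-24240$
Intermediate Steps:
$c = -7$ ($c = \left(-7\right) 1 = -7$)
$t{\left(Y \right)} = 8$ ($t{\left(Y \right)} = \left(5 + 2\right) + 1 = 7 + 1 = 8$)
$w = -17$ ($w = 36 - 53 = -17$)
$T{\left(E,Z \right)} = - 7 E - 7 Z$ ($T{\left(E,Z \right)} = - 7 \left(E + Z\right) = - 7 E - 7 Z$)
$T{\left(w + \left(-31 + t{\left(3 \right)}\right),135 \right)} - 23575 = \left(- 7 \left(-17 + \left(-31 + 8\right)\right) - 945\right) - 23575 = \left(- 7 \left(-17 - 23\right) - 945\right) - 23575 = \left(\left(-7\right) \left(-40\right) - 945\right) - 23575 = \left(280 - 945\right) - 23575 = -665 - 23575 = -24240$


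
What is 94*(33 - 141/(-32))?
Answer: 56259/16 ≈ 3516.2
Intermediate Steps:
94*(33 - 141/(-32)) = 94*(33 - 141*(-1/32)) = 94*(33 + 141/32) = 94*(1197/32) = 56259/16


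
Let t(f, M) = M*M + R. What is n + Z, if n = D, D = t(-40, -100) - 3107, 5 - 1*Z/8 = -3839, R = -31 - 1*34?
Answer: 37580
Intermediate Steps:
R = -65 (R = -31 - 34 = -65)
t(f, M) = -65 + M² (t(f, M) = M*M - 65 = M² - 65 = -65 + M²)
Z = 30752 (Z = 40 - 8*(-3839) = 40 + 30712 = 30752)
D = 6828 (D = (-65 + (-100)²) - 3107 = (-65 + 10000) - 3107 = 9935 - 3107 = 6828)
n = 6828
n + Z = 6828 + 30752 = 37580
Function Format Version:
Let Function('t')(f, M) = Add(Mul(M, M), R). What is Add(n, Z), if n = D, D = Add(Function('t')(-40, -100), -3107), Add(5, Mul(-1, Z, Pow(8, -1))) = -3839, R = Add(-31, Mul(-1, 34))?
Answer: 37580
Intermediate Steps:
R = -65 (R = Add(-31, -34) = -65)
Function('t')(f, M) = Add(-65, Pow(M, 2)) (Function('t')(f, M) = Add(Mul(M, M), -65) = Add(Pow(M, 2), -65) = Add(-65, Pow(M, 2)))
Z = 30752 (Z = Add(40, Mul(-8, -3839)) = Add(40, 30712) = 30752)
D = 6828 (D = Add(Add(-65, Pow(-100, 2)), -3107) = Add(Add(-65, 10000), -3107) = Add(9935, -3107) = 6828)
n = 6828
Add(n, Z) = Add(6828, 30752) = 37580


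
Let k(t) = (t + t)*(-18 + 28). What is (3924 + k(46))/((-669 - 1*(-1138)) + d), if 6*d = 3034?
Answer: 3633/731 ≈ 4.9699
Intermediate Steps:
d = 1517/3 (d = (1/6)*3034 = 1517/3 ≈ 505.67)
k(t) = 20*t (k(t) = (2*t)*10 = 20*t)
(3924 + k(46))/((-669 - 1*(-1138)) + d) = (3924 + 20*46)/((-669 - 1*(-1138)) + 1517/3) = (3924 + 920)/((-669 + 1138) + 1517/3) = 4844/(469 + 1517/3) = 4844/(2924/3) = 4844*(3/2924) = 3633/731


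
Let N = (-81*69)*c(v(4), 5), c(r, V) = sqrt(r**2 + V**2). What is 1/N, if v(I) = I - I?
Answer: -1/27945 ≈ -3.5785e-5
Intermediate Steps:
v(I) = 0
c(r, V) = sqrt(V**2 + r**2)
N = -27945 (N = (-81*69)*sqrt(5**2 + 0**2) = -5589*sqrt(25 + 0) = -5589*sqrt(25) = -5589*5 = -27945)
1/N = 1/(-27945) = -1/27945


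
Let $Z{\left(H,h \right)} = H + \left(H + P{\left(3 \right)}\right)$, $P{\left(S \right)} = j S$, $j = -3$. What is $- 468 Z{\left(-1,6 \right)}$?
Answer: $5148$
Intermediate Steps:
$P{\left(S \right)} = - 3 S$
$Z{\left(H,h \right)} = -9 + 2 H$ ($Z{\left(H,h \right)} = H + \left(H - 9\right) = H + \left(-9 + H\right) = -9 + 2 H$)
$- 468 Z{\left(-1,6 \right)} = - 468 \left(-9 + 2 \left(-1\right)\right) = - 468 \left(-9 - 2\right) = \left(-468\right) \left(-11\right) = 5148$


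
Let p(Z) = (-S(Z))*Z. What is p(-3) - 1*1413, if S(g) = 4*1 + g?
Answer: -1410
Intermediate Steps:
S(g) = 4 + g
p(Z) = Z*(-4 - Z) (p(Z) = (-(4 + Z))*Z = (-4 - Z)*Z = Z*(-4 - Z))
p(-3) - 1*1413 = -1*(-3)*(4 - 3) - 1*1413 = -1*(-3)*1 - 1413 = 3 - 1413 = -1410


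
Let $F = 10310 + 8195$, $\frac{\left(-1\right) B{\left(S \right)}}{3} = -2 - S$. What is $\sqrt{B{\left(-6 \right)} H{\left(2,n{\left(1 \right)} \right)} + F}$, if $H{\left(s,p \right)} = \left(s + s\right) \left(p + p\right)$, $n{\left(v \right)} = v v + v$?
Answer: $\sqrt{18313} \approx 135.33$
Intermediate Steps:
$B{\left(S \right)} = 6 + 3 S$ ($B{\left(S \right)} = - 3 \left(-2 - S\right) = 6 + 3 S$)
$n{\left(v \right)} = v + v^{2}$ ($n{\left(v \right)} = v^{2} + v = v + v^{2}$)
$H{\left(s,p \right)} = 4 p s$ ($H{\left(s,p \right)} = 2 s 2 p = 4 p s$)
$F = 18505$
$\sqrt{B{\left(-6 \right)} H{\left(2,n{\left(1 \right)} \right)} + F} = \sqrt{\left(6 + 3 \left(-6\right)\right) 4 \cdot 1 \left(1 + 1\right) 2 + 18505} = \sqrt{\left(6 - 18\right) 4 \cdot 1 \cdot 2 \cdot 2 + 18505} = \sqrt{- 12 \cdot 4 \cdot 2 \cdot 2 + 18505} = \sqrt{\left(-12\right) 16 + 18505} = \sqrt{-192 + 18505} = \sqrt{18313}$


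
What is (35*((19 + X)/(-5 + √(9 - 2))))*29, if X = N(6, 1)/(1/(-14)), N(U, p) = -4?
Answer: -126875/6 - 25375*√7/6 ≈ -32335.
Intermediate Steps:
X = 56 (X = -4/(1/(-14)) = -4/(-1/14) = -4*(-14) = 56)
(35*((19 + X)/(-5 + √(9 - 2))))*29 = (35*((19 + 56)/(-5 + √(9 - 2))))*29 = (35*(75/(-5 + √7)))*29 = (2625/(-5 + √7))*29 = 76125/(-5 + √7)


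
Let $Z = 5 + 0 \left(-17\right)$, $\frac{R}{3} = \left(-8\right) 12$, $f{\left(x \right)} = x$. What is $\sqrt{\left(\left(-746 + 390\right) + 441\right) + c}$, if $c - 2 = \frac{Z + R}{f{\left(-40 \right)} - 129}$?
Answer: $\frac{\sqrt{14986}}{13} \approx 9.4167$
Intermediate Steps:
$R = -288$ ($R = 3 \left(\left(-8\right) 12\right) = 3 \left(-96\right) = -288$)
$Z = 5$ ($Z = 5 + 0 = 5$)
$c = \frac{621}{169}$ ($c = 2 + \frac{5 - 288}{-40 - 129} = 2 - \frac{283}{-169} = 2 - - \frac{283}{169} = 2 + \frac{283}{169} = \frac{621}{169} \approx 3.6746$)
$\sqrt{\left(\left(-746 + 390\right) + 441\right) + c} = \sqrt{\left(\left(-746 + 390\right) + 441\right) + \frac{621}{169}} = \sqrt{\left(-356 + 441\right) + \frac{621}{169}} = \sqrt{85 + \frac{621}{169}} = \sqrt{\frac{14986}{169}} = \frac{\sqrt{14986}}{13}$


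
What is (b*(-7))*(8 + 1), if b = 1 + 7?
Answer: -504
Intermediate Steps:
b = 8
(b*(-7))*(8 + 1) = (8*(-7))*(8 + 1) = -56*9 = -504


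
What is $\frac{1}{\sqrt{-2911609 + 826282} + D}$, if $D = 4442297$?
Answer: $\frac{4442297}{19734004721536} - \frac{3 i \sqrt{231703}}{19734004721536} \approx 2.2511 \cdot 10^{-7} - 7.3177 \cdot 10^{-11} i$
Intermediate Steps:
$\frac{1}{\sqrt{-2911609 + 826282} + D} = \frac{1}{\sqrt{-2911609 + 826282} + 4442297} = \frac{1}{\sqrt{-2085327} + 4442297} = \frac{1}{3 i \sqrt{231703} + 4442297} = \frac{1}{4442297 + 3 i \sqrt{231703}}$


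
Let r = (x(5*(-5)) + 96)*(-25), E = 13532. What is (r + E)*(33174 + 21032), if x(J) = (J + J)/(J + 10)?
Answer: 1796712076/3 ≈ 5.9890e+8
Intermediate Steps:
x(J) = 2*J/(10 + J) (x(J) = (2*J)/(10 + J) = 2*J/(10 + J))
r = -7450/3 (r = (2*(5*(-5))/(10 + 5*(-5)) + 96)*(-25) = (2*(-25)/(10 - 25) + 96)*(-25) = (2*(-25)/(-15) + 96)*(-25) = (2*(-25)*(-1/15) + 96)*(-25) = (10/3 + 96)*(-25) = (298/3)*(-25) = -7450/3 ≈ -2483.3)
(r + E)*(33174 + 21032) = (-7450/3 + 13532)*(33174 + 21032) = (33146/3)*54206 = 1796712076/3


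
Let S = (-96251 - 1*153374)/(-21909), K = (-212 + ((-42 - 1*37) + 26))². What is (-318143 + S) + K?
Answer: -5431385837/21909 ≈ -2.4791e+5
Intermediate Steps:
K = 70225 (K = (-212 + ((-42 - 37) + 26))² = (-212 + (-79 + 26))² = (-212 - 53)² = (-265)² = 70225)
S = 249625/21909 (S = (-96251 - 153374)*(-1/21909) = -249625*(-1/21909) = 249625/21909 ≈ 11.394)
(-318143 + S) + K = (-318143 + 249625/21909) + 70225 = -6969945362/21909 + 70225 = -5431385837/21909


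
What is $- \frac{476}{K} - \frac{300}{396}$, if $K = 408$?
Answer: $- \frac{127}{66} \approx -1.9242$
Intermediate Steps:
$- \frac{476}{K} - \frac{300}{396} = - \frac{476}{408} - \frac{300}{396} = \left(-476\right) \frac{1}{408} - \frac{25}{33} = - \frac{7}{6} - \frac{25}{33} = - \frac{127}{66}$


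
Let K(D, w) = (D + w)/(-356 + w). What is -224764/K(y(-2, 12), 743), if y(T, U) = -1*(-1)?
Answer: -7248639/62 ≈ -1.1691e+5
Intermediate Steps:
y(T, U) = 1
K(D, w) = (D + w)/(-356 + w)
-224764/K(y(-2, 12), 743) = -224764*(-356 + 743)/(1 + 743) = -224764/(744/387) = -224764/((1/387)*744) = -224764/248/129 = -224764*129/248 = -7248639/62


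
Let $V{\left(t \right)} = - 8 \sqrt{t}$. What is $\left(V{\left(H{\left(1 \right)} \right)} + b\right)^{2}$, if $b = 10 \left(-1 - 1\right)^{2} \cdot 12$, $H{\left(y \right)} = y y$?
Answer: $222784$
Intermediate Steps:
$H{\left(y \right)} = y^{2}$
$b = 480$ ($b = 10 \left(-2\right)^{2} \cdot 12 = 10 \cdot 4 \cdot 12 = 40 \cdot 12 = 480$)
$\left(V{\left(H{\left(1 \right)} \right)} + b\right)^{2} = \left(- 8 \sqrt{1^{2}} + 480\right)^{2} = \left(- 8 \sqrt{1} + 480\right)^{2} = \left(\left(-8\right) 1 + 480\right)^{2} = \left(-8 + 480\right)^{2} = 472^{2} = 222784$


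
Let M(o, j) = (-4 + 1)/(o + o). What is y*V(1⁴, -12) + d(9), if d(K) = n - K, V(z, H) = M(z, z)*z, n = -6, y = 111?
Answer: -363/2 ≈ -181.50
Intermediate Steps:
M(o, j) = -3/(2*o) (M(o, j) = -3*1/(2*o) = -3/(2*o))
V(z, H) = -3/2 (V(z, H) = (-3/(2*z))*z = -3/2)
d(K) = -6 - K
y*V(1⁴, -12) + d(9) = 111*(-3/2) + (-6 - 1*9) = -333/2 + (-6 - 9) = -333/2 - 15 = -363/2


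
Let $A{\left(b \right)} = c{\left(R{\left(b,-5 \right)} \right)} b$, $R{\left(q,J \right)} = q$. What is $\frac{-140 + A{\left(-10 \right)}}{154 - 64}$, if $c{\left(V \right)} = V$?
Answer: $- \frac{4}{9} \approx -0.44444$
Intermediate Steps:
$A{\left(b \right)} = b^{2}$ ($A{\left(b \right)} = b b = b^{2}$)
$\frac{-140 + A{\left(-10 \right)}}{154 - 64} = \frac{-140 + \left(-10\right)^{2}}{154 - 64} = \frac{-140 + 100}{90} = \left(-40\right) \frac{1}{90} = - \frac{4}{9}$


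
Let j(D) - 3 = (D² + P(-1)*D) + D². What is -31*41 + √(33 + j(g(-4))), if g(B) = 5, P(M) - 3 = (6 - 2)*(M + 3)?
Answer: -1271 + √141 ≈ -1259.1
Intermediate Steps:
P(M) = 15 + 4*M (P(M) = 3 + (6 - 2)*(M + 3) = 3 + 4*(3 + M) = 3 + (12 + 4*M) = 15 + 4*M)
j(D) = 3 + 2*D² + 11*D (j(D) = 3 + ((D² + (15 + 4*(-1))*D) + D²) = 3 + ((D² + (15 - 4)*D) + D²) = 3 + ((D² + 11*D) + D²) = 3 + (2*D² + 11*D) = 3 + 2*D² + 11*D)
-31*41 + √(33 + j(g(-4))) = -31*41 + √(33 + (3 + 2*5² + 11*5)) = -1271 + √(33 + (3 + 2*25 + 55)) = -1271 + √(33 + (3 + 50 + 55)) = -1271 + √(33 + 108) = -1271 + √141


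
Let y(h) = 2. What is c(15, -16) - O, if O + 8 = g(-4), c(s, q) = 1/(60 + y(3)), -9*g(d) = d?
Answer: 4225/558 ≈ 7.5717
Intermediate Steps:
g(d) = -d/9
c(s, q) = 1/62 (c(s, q) = 1/(60 + 2) = 1/62)
O = -68/9 (O = -8 - ⅑*(-4) = -8 + 4/9 = -68/9 ≈ -7.5556)
c(15, -16) - O = 1/62 - 1*(-68/9) = 1/62 + 68/9 = 4225/558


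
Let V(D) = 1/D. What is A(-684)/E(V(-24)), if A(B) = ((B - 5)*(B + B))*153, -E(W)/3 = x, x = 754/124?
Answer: -229257648/29 ≈ -7.9054e+6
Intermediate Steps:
x = 377/62 (x = 754*(1/124) = 377/62 ≈ 6.0806)
E(W) = -1131/62 (E(W) = -3*377/62 = -1131/62)
A(B) = 306*B*(-5 + B) (A(B) = ((-5 + B)*(2*B))*153 = (2*B*(-5 + B))*153 = 306*B*(-5 + B))
A(-684)/E(V(-24)) = (306*(-684)*(-5 - 684))/(-1131/62) = (306*(-684)*(-689))*(-62/1131) = 144210456*(-62/1131) = -229257648/29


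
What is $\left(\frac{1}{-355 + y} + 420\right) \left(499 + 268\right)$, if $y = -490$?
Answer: $\frac{20939041}{65} \approx 3.2214 \cdot 10^{5}$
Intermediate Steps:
$\left(\frac{1}{-355 + y} + 420\right) \left(499 + 268\right) = \left(\frac{1}{-355 - 490} + 420\right) \left(499 + 268\right) = \left(\frac{1}{-845} + 420\right) 767 = \left(- \frac{1}{845} + 420\right) 767 = \frac{354899}{845} \cdot 767 = \frac{20939041}{65}$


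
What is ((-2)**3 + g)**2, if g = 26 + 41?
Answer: 3481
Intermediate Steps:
g = 67
((-2)**3 + g)**2 = ((-2)**3 + 67)**2 = (-8 + 67)**2 = 59**2 = 3481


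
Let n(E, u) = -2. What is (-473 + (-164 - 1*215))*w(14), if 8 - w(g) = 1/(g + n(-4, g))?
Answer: -6745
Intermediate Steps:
w(g) = 8 - 1/(-2 + g) (w(g) = 8 - 1/(g - 2) = 8 - 1/(-2 + g))
(-473 + (-164 - 1*215))*w(14) = (-473 + (-164 - 1*215))*((-17 + 8*14)/(-2 + 14)) = (-473 + (-164 - 215))*((-17 + 112)/12) = (-473 - 379)*((1/12)*95) = -852*95/12 = -6745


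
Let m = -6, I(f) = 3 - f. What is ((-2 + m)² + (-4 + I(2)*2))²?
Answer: 3844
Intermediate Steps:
((-2 + m)² + (-4 + I(2)*2))² = ((-2 - 6)² + (-4 + (3 - 1*2)*2))² = ((-8)² + (-4 + (3 - 2)*2))² = (64 + (-4 + 1*2))² = (64 + (-4 + 2))² = (64 - 2)² = 62² = 3844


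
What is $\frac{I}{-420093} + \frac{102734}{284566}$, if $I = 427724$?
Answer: $- \frac{39278936761}{59772092319} \approx -0.65715$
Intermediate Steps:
$\frac{I}{-420093} + \frac{102734}{284566} = \frac{427724}{-420093} + \frac{102734}{284566} = 427724 \left(- \frac{1}{420093}\right) + 102734 \cdot \frac{1}{284566} = - \frac{427724}{420093} + \frac{51367}{142283} = - \frac{39278936761}{59772092319}$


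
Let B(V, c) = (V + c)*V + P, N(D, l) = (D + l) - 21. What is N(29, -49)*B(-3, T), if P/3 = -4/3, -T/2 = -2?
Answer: 287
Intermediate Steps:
T = 4 (T = -2*(-2) = 4)
N(D, l) = -21 + D + l
P = -4 (P = 3*(-4/3) = -4)
B(V, c) = -4 + V*(V + c) (B(V, c) = (V + c)*V - 4 = V*(V + c) - 4 = -4 + V*(V + c))
N(29, -49)*B(-3, T) = (-21 + 29 - 49)*(-4 + (-3)**2 - 3*4) = -41*(-4 + 9 - 12) = -41*(-7) = 287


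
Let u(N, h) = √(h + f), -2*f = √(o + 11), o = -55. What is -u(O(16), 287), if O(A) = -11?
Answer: -√(287 - I*√11) ≈ -16.941 + 0.097885*I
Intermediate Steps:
f = -I*√11 (f = -√(-55 + 11)/2 = -I*√11 ≈ -3.3166*I)
u(N, h) = √(h - I*√11)
-u(O(16), 287) = -√(287 - I*√11)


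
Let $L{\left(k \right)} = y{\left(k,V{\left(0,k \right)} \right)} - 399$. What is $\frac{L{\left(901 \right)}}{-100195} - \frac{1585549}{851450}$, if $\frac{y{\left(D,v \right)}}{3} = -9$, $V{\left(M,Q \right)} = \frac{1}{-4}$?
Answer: $- \frac{31700272871}{17062206550} \approx -1.8579$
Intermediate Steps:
$V{\left(M,Q \right)} = - \frac{1}{4}$
$y{\left(D,v \right)} = -27$ ($y{\left(D,v \right)} = 3 \left(-9\right) = -27$)
$L{\left(k \right)} = -426$ ($L{\left(k \right)} = -27 - 399 = -426$)
$\frac{L{\left(901 \right)}}{-100195} - \frac{1585549}{851450} = - \frac{426}{-100195} - \frac{1585549}{851450} = \left(-426\right) \left(- \frac{1}{100195}\right) - \frac{1585549}{851450} = \frac{426}{100195} - \frac{1585549}{851450} = - \frac{31700272871}{17062206550}$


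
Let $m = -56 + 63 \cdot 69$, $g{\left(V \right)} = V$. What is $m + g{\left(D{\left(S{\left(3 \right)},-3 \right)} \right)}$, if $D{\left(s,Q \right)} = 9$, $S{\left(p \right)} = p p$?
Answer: $4300$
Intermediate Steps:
$S{\left(p \right)} = p^{2}$
$m = 4291$ ($m = -56 + 4347 = 4291$)
$m + g{\left(D{\left(S{\left(3 \right)},-3 \right)} \right)} = 4291 + 9 = 4300$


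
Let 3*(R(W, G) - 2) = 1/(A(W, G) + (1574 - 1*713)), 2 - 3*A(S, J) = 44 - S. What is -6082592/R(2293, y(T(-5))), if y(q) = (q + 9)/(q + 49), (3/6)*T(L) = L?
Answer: -29403249728/9669 ≈ -3.0410e+6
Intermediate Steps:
T(L) = 2*L
A(S, J) = -14 + S/3 (A(S, J) = ⅔ - (44 - S)/3 = ⅔ + (-44/3 + S/3) = -14 + S/3)
y(q) = (9 + q)/(49 + q)
R(W, G) = 2 + 1/(3*(847 + W/3)) (R(W, G) = 2 + 1/(3*((-14 + W/3) + (1574 - 1*713))) = 2 + 1/(3*((-14 + W/3) + (1574 - 713))) = 2 + 1/(3*((-14 + W/3) + 861)) = 2 + 1/(3*(847 + W/3)))
-6082592/R(2293, y(T(-5))) = -6082592*(2541 + 2293)/(5083 + 2*2293) = -6082592*4834/(5083 + 4586) = -6082592/((1/4834)*9669) = -6082592/9669/4834 = -6082592*4834/9669 = -29403249728/9669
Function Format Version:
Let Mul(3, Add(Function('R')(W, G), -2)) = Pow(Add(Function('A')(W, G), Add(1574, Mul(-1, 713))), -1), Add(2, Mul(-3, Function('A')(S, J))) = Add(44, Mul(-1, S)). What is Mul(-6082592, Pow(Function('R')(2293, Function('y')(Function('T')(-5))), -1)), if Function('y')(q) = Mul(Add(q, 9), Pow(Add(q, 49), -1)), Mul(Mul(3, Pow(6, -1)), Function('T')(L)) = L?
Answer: Rational(-29403249728, 9669) ≈ -3.0410e+6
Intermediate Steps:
Function('T')(L) = Mul(2, L)
Function('A')(S, J) = Add(-14, Mul(Rational(1, 3), S)) (Function('A')(S, J) = Add(Rational(2, 3), Mul(Rational(-1, 3), Add(44, Mul(-1, S)))) = Add(Rational(2, 3), Add(Rational(-44, 3), Mul(Rational(1, 3), S))) = Add(-14, Mul(Rational(1, 3), S)))
Function('y')(q) = Mul(Pow(Add(49, q), -1), Add(9, q)) (Function('y')(q) = Mul(Add(9, q), Pow(Add(49, q), -1)) = Mul(Pow(Add(49, q), -1), Add(9, q)))
Function('R')(W, G) = Add(2, Mul(Rational(1, 3), Pow(Add(847, Mul(Rational(1, 3), W)), -1))) (Function('R')(W, G) = Add(2, Mul(Rational(1, 3), Pow(Add(Add(-14, Mul(Rational(1, 3), W)), Add(1574, Mul(-1, 713))), -1))) = Add(2, Mul(Rational(1, 3), Pow(Add(Add(-14, Mul(Rational(1, 3), W)), Add(1574, -713)), -1))) = Add(2, Mul(Rational(1, 3), Pow(Add(Add(-14, Mul(Rational(1, 3), W)), 861), -1))) = Add(2, Mul(Rational(1, 3), Pow(Add(847, Mul(Rational(1, 3), W)), -1))))
Mul(-6082592, Pow(Function('R')(2293, Function('y')(Function('T')(-5))), -1)) = Mul(-6082592, Pow(Mul(Pow(Add(2541, 2293), -1), Add(5083, Mul(2, 2293))), -1)) = Mul(-6082592, Pow(Mul(Pow(4834, -1), Add(5083, 4586)), -1)) = Mul(-6082592, Pow(Mul(Rational(1, 4834), 9669), -1)) = Mul(-6082592, Pow(Rational(9669, 4834), -1)) = Mul(-6082592, Rational(4834, 9669)) = Rational(-29403249728, 9669)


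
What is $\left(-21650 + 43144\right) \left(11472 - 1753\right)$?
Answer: $208900186$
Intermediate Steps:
$\left(-21650 + 43144\right) \left(11472 - 1753\right) = 21494 \cdot 9719 = 208900186$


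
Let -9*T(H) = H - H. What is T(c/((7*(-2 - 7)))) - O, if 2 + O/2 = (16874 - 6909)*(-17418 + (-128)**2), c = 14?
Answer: 20607624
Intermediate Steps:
O = -20607624 (O = -4 + 2*((16874 - 6909)*(-17418 + (-128)**2)) = -4 + 2*(9965*(-17418 + 16384)) = -4 + 2*(9965*(-1034)) = -4 + 2*(-10303810) = -4 - 20607620 = -20607624)
T(H) = 0 (T(H) = -(H - H)/9 = -1/9*0 = 0)
T(c/((7*(-2 - 7)))) - O = 0 - 1*(-20607624) = 0 + 20607624 = 20607624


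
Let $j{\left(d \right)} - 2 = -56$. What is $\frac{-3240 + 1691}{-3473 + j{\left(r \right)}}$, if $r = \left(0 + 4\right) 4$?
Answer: $\frac{1549}{3527} \approx 0.43918$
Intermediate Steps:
$r = 16$ ($r = 4 \cdot 4 = 16$)
$j{\left(d \right)} = -54$ ($j{\left(d \right)} = 2 - 56 = -54$)
$\frac{-3240 + 1691}{-3473 + j{\left(r \right)}} = \frac{-3240 + 1691}{-3473 - 54} = - \frac{1549}{-3527} = \left(-1549\right) \left(- \frac{1}{3527}\right) = \frac{1549}{3527}$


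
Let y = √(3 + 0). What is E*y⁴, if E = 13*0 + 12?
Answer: 108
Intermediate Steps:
E = 12 (E = 0 + 12 = 12)
y = √3 ≈ 1.7320
E*y⁴ = 12*(√3)⁴ = 12*9 = 108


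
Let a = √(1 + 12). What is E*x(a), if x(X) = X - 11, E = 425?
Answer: -4675 + 425*√13 ≈ -3142.6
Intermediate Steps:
a = √13 ≈ 3.6056
x(X) = -11 + X
E*x(a) = 425*(-11 + √13) = -4675 + 425*√13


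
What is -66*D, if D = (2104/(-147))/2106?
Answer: 23144/51597 ≈ 0.44855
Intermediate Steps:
D = -1052/154791 (D = (2104*(-1/147))*(1/2106) = -2104/147*1/2106 = -1052/154791 ≈ -0.0067963)
-66*D = -66*(-1052/154791) = 23144/51597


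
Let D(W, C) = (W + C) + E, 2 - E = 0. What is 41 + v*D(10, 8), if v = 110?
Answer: 2241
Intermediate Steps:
E = 2 (E = 2 - 1*0 = 2 + 0 = 2)
D(W, C) = 2 + C + W (D(W, C) = (W + C) + 2 = (C + W) + 2 = 2 + C + W)
41 + v*D(10, 8) = 41 + 110*(2 + 8 + 10) = 41 + 110*20 = 41 + 2200 = 2241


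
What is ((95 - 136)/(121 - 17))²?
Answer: 1681/10816 ≈ 0.15542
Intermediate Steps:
((95 - 136)/(121 - 17))² = (-41/104)² = 1681/10816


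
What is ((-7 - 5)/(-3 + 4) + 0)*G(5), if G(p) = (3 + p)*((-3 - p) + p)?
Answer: 288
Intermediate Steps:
G(p) = -9 - 3*p (G(p) = (3 + p)*(-3) = -9 - 3*p)
((-7 - 5)/(-3 + 4) + 0)*G(5) = ((-7 - 5)/(-3 + 4) + 0)*(-9 - 3*5) = (-12/1 + 0)*(-9 - 15) = (-12*1 + 0)*(-24) = (-12 + 0)*(-24) = -12*(-24) = 288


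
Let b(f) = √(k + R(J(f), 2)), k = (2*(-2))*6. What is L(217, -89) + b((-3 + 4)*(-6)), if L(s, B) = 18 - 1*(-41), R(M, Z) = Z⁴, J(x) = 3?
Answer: 59 + 2*I*√2 ≈ 59.0 + 2.8284*I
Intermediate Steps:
L(s, B) = 59 (L(s, B) = 18 + 41 = 59)
k = -24 (k = -4*6 = -24)
b(f) = 2*I*√2 (b(f) = √(-24 + 2⁴) = √(-24 + 16) = √(-8) = 2*I*√2)
L(217, -89) + b((-3 + 4)*(-6)) = 59 + 2*I*√2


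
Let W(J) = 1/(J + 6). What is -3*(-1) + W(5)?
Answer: 34/11 ≈ 3.0909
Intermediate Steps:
W(J) = 1/(6 + J)
-3*(-1) + W(5) = -3*(-1) + 1/(6 + 5) = 3 + 1/11 = 34/11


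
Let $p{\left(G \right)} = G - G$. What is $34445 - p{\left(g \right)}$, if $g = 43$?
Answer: $34445$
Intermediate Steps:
$p{\left(G \right)} = 0$
$34445 - p{\left(g \right)} = 34445 - 0 = 34445 + 0 = 34445$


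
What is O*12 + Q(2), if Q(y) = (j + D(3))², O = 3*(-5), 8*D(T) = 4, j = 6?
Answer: -551/4 ≈ -137.75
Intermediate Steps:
D(T) = ½ (D(T) = (⅛)*4 = ½)
O = -15
Q(y) = 169/4 (Q(y) = (6 + ½)² = (13/2)² = 169/4)
O*12 + Q(2) = -15*12 + 169/4 = -180 + 169/4 = -551/4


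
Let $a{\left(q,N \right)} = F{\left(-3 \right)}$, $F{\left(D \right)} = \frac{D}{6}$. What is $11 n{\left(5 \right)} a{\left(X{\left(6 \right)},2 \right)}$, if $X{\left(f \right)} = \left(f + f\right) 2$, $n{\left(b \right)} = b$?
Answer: $- \frac{55}{2} \approx -27.5$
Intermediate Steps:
$F{\left(D \right)} = \frac{D}{6}$ ($F{\left(D \right)} = D \frac{1}{6} = \frac{D}{6}$)
$X{\left(f \right)} = 4 f$ ($X{\left(f \right)} = 2 f 2 = 4 f$)
$a{\left(q,N \right)} = - \frac{1}{2}$ ($a{\left(q,N \right)} = \frac{1}{6} \left(-3\right) = - \frac{1}{2}$)
$11 n{\left(5 \right)} a{\left(X{\left(6 \right)},2 \right)} = 11 \cdot 5 \left(- \frac{1}{2}\right) = 55 \left(- \frac{1}{2}\right) = - \frac{55}{2}$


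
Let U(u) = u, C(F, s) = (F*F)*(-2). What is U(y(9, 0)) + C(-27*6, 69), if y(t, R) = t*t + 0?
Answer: -52407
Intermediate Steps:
y(t, R) = t² (y(t, R) = t² + 0 = t²)
C(F, s) = -2*F² (C(F, s) = F²*(-2) = -2*F²)
U(y(9, 0)) + C(-27*6, 69) = 9² - 2*(-27*6)² = 81 - 2*(-162)² = 81 - 2*26244 = 81 - 52488 = -52407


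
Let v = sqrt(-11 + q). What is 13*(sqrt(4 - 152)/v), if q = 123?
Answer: 13*I*sqrt(259)/14 ≈ 14.944*I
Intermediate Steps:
v = 4*sqrt(7) (v = sqrt(-11 + 123) = sqrt(112) = 4*sqrt(7) ≈ 10.583)
13*(sqrt(4 - 152)/v) = 13*(sqrt(4 - 152)/((4*sqrt(7)))) = 13*(sqrt(-148)*(sqrt(7)/28)) = 13*((2*I*sqrt(37))*(sqrt(7)/28)) = 13*(I*sqrt(259)/14) = 13*I*sqrt(259)/14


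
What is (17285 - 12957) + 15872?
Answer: 20200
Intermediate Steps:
(17285 - 12957) + 15872 = 4328 + 15872 = 20200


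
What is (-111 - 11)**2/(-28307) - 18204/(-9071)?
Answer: 380287864/256772797 ≈ 1.4810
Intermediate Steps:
(-111 - 11)**2/(-28307) - 18204/(-9071) = (-122)**2*(-1/28307) - 18204*(-1/9071) = 14884*(-1/28307) + 18204/9071 = -14884/28307 + 18204/9071 = 380287864/256772797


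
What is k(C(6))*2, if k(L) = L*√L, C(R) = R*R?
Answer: 432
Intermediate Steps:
C(R) = R²
k(L) = L^(3/2)
k(C(6))*2 = (6²)^(3/2)*2 = 36^(3/2)*2 = 216*2 = 432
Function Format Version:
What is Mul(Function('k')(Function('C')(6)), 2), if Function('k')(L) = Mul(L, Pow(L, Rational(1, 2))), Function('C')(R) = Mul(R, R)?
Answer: 432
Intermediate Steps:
Function('C')(R) = Pow(R, 2)
Function('k')(L) = Pow(L, Rational(3, 2))
Mul(Function('k')(Function('C')(6)), 2) = Mul(Pow(Pow(6, 2), Rational(3, 2)), 2) = Mul(Pow(36, Rational(3, 2)), 2) = Mul(216, 2) = 432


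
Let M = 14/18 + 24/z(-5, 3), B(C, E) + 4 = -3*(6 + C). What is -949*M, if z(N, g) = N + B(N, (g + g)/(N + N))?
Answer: 10439/9 ≈ 1159.9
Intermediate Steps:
B(C, E) = -22 - 3*C (B(C, E) = -4 - 3*(6 + C) = -4 + (-18 - 3*C) = -22 - 3*C)
z(N, g) = -22 - 2*N (z(N, g) = N + (-22 - 3*N) = -22 - 2*N)
M = -11/9 (M = 14/18 + 24/(-22 - 2*(-5)) = 14*(1/18) + 24/(-22 + 10) = 7/9 + 24/(-12) = 7/9 + 24*(-1/12) = 7/9 - 2 = -11/9 ≈ -1.2222)
-949*M = -949*(-11/9) = 10439/9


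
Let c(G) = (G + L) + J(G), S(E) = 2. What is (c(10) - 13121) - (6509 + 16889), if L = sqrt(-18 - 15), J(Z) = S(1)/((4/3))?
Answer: -73015/2 + I*sqrt(33) ≈ -36508.0 + 5.7446*I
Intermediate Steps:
J(Z) = 3/2 (J(Z) = 2/((4/3)) = 2/((4*(1/3))) = 2/(4/3) = 2*(3/4) = 3/2)
L = I*sqrt(33) (L = sqrt(-33) = I*sqrt(33) ≈ 5.7446*I)
c(G) = 3/2 + G + I*sqrt(33) (c(G) = (G + I*sqrt(33)) + 3/2 = 3/2 + G + I*sqrt(33))
(c(10) - 13121) - (6509 + 16889) = ((3/2 + 10 + I*sqrt(33)) - 13121) - (6509 + 16889) = ((23/2 + I*sqrt(33)) - 13121) - 1*23398 = (-26219/2 + I*sqrt(33)) - 23398 = -73015/2 + I*sqrt(33)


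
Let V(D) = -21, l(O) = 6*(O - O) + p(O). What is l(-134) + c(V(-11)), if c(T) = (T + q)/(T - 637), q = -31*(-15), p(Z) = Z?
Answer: -44308/329 ≈ -134.67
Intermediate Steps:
l(O) = O (l(O) = 6*(O - O) + O = 6*0 + O = 0 + O = O)
q = 465
c(T) = (465 + T)/(-637 + T) (c(T) = (T + 465)/(T - 637) = (465 + T)/(-637 + T))
l(-134) + c(V(-11)) = -134 + (465 - 21)/(-637 - 21) = -134 + 444/(-658) = -134 - 1/658*444 = -134 - 222/329 = -44308/329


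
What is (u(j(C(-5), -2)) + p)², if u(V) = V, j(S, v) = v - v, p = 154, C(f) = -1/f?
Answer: 23716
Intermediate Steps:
j(S, v) = 0
(u(j(C(-5), -2)) + p)² = (0 + 154)² = 154² = 23716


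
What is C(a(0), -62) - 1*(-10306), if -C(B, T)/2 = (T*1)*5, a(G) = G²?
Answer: 10926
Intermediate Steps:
C(B, T) = -10*T (C(B, T) = -2*T*1*5 = -2*T*5 = -10*T)
C(a(0), -62) - 1*(-10306) = -10*(-62) - 1*(-10306) = 620 + 10306 = 10926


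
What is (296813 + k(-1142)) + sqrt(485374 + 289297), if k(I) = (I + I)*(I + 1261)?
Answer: 25017 + sqrt(774671) ≈ 25897.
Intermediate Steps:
k(I) = 2*I*(1261 + I) (k(I) = (2*I)*(1261 + I) = 2*I*(1261 + I))
(296813 + k(-1142)) + sqrt(485374 + 289297) = (296813 + 2*(-1142)*(1261 - 1142)) + sqrt(485374 + 289297) = (296813 + 2*(-1142)*119) + sqrt(774671) = (296813 - 271796) + sqrt(774671) = 25017 + sqrt(774671)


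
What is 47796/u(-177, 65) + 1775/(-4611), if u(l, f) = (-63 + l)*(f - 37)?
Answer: -2765659/368880 ≈ -7.4975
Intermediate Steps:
u(l, f) = (-63 + l)*(-37 + f)
47796/u(-177, 65) + 1775/(-4611) = 47796/(2331 - 63*65 - 37*(-177) + 65*(-177)) + 1775/(-4611) = 47796/(2331 - 4095 + 6549 - 11505) + 1775*(-1/4611) = 47796/(-6720) - 1775/4611 = 47796*(-1/6720) - 1775/4611 = -569/80 - 1775/4611 = -2765659/368880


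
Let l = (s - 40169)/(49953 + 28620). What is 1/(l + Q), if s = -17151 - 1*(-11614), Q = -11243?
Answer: -78573/883441945 ≈ -8.8940e-5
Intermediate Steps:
s = -5537 (s = -17151 + 11614 = -5537)
l = -45706/78573 (l = (-5537 - 40169)/(49953 + 28620) = -45706/78573 ≈ -0.58170)
1/(l + Q) = 1/(-45706/78573 - 11243) = 1/(-883441945/78573) = -78573/883441945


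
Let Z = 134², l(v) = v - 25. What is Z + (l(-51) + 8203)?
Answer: 26083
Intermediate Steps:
l(v) = -25 + v
Z = 17956
Z + (l(-51) + 8203) = 17956 + ((-25 - 51) + 8203) = 17956 + (-76 + 8203) = 17956 + 8127 = 26083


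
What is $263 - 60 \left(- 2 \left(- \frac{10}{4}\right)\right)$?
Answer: $-37$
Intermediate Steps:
$263 - 60 \left(- 2 \left(- \frac{10}{4}\right)\right) = 263 - 60 \left(- 2 \left(\left(-10\right) \frac{1}{4}\right)\right) = 263 - 60 \left(\left(-2\right) \left(- \frac{5}{2}\right)\right) = 263 - 300 = -37$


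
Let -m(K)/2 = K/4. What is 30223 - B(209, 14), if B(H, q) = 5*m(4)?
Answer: 30233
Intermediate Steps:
m(K) = -K/2 (m(K) = -2*K/4 = -K/2)
B(H, q) = -10 (B(H, q) = 5*(-1/2*4) = 5*(-2) = -10)
30223 - B(209, 14) = 30223 - 1*(-10) = 30223 + 10 = 30233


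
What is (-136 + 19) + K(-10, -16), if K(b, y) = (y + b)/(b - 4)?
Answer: -806/7 ≈ -115.14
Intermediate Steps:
K(b, y) = (b + y)/(-4 + b)
(-136 + 19) + K(-10, -16) = (-136 + 19) + (-10 - 16)/(-4 - 10) = -117 - 26/(-14) = -117 - 1/14*(-26) = -117 + 13/7 = -806/7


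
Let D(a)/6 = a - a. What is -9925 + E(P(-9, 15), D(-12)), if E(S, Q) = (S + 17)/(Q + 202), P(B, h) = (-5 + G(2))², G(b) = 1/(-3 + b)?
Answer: -2004797/202 ≈ -9924.7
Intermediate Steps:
D(a) = 0 (D(a) = 6*(a - a) = 6*0 = 0)
P(B, h) = 36 (P(B, h) = (-5 + 1/(-3 + 2))² = (-5 + 1/(-1))² = (-5 - 1)² = (-6)² = 36)
E(S, Q) = (17 + S)/(202 + Q)
-9925 + E(P(-9, 15), D(-12)) = -9925 + (17 + 36)/(202 + 0) = -9925 + 53/202 = -2004797/202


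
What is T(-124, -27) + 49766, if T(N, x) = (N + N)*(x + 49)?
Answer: 44310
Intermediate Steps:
T(N, x) = 2*N*(49 + x) (T(N, x) = (2*N)*(49 + x) = 2*N*(49 + x))
T(-124, -27) + 49766 = 2*(-124)*(49 - 27) + 49766 = 2*(-124)*22 + 49766 = -5456 + 49766 = 44310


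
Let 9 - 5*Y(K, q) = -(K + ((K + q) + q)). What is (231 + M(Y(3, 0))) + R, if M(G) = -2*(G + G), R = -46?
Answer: 173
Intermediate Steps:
Y(K, q) = 9/5 + 2*K/5 + 2*q/5 (Y(K, q) = 9/5 - (-1)*(K + ((K + q) + q))/5 = 9/5 - (-1)*(K + (K + 2*q))/5 = 9/5 - (-1)*(2*K + 2*q)/5 = 9/5 - (-2*K - 2*q)/5 = 9/5 + (2*K/5 + 2*q/5) = 9/5 + 2*K/5 + 2*q/5)
M(G) = -4*G
(231 + M(Y(3, 0))) + R = (231 - 4*(9/5 + (⅖)*3 + (⅖)*0)) - 46 = (231 - 4*(9/5 + 6/5 + 0)) - 46 = (231 - 4*3) - 46 = (231 - 12) - 46 = 219 - 46 = 173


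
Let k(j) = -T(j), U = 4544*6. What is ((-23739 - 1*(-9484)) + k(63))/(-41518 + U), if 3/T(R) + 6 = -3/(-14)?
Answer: 384871/384858 ≈ 1.0000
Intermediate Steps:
T(R) = -14/27 (T(R) = 3/(-6 - 3/(-14)) = 3/(-6 - 3*(-1/14)) = 3/(-6 + 3/14) = 3/(-81/14) = 3*(-14/81) = -14/27)
U = 27264
k(j) = 14/27 (k(j) = -1*(-14/27) = 14/27)
((-23739 - 1*(-9484)) + k(63))/(-41518 + U) = ((-23739 - 1*(-9484)) + 14/27)/(-41518 + 27264) = ((-23739 + 9484) + 14/27)/(-14254) = (-14255 + 14/27)*(-1/14254) = -384871/27*(-1/14254) = 384871/384858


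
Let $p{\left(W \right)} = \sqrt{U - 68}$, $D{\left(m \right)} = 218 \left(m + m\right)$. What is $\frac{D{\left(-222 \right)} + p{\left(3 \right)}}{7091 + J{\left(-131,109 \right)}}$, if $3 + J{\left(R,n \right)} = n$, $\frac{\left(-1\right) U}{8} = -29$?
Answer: $- \frac{32264}{2399} + \frac{2 \sqrt{41}}{7197} \approx -13.447$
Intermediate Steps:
$U = 232$ ($U = \left(-8\right) \left(-29\right) = 232$)
$J{\left(R,n \right)} = -3 + n$
$D{\left(m \right)} = 436 m$ ($D{\left(m \right)} = 218 \cdot 2 m = 436 m$)
$p{\left(W \right)} = 2 \sqrt{41}$ ($p{\left(W \right)} = \sqrt{232 - 68} = \sqrt{164} = 2 \sqrt{41}$)
$\frac{D{\left(-222 \right)} + p{\left(3 \right)}}{7091 + J{\left(-131,109 \right)}} = \frac{436 \left(-222\right) + 2 \sqrt{41}}{7091 + \left(-3 + 109\right)} = \frac{-96792 + 2 \sqrt{41}}{7091 + 106} = \frac{-96792 + 2 \sqrt{41}}{7197} = \left(-96792 + 2 \sqrt{41}\right) \frac{1}{7197} = - \frac{32264}{2399} + \frac{2 \sqrt{41}}{7197}$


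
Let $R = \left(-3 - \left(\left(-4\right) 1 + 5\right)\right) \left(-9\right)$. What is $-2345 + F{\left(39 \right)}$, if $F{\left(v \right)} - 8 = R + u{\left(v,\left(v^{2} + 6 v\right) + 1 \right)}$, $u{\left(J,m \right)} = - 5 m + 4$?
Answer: $-11077$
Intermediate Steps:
$R = 36$ ($R = \left(-3 - \left(-4 + 5\right)\right) \left(-9\right) = \left(-3 - 1\right) \left(-9\right) = \left(-4\right) \left(-9\right) = 36$)
$u{\left(J,m \right)} = 4 - 5 m$
$F{\left(v \right)} = 43 - 30 v - 5 v^{2}$ ($F{\left(v \right)} = 8 - \left(-40 + 5 \left(\left(v^{2} + 6 v\right) + 1\right)\right) = 8 - \left(-40 + 5 \left(1 + v^{2} + 6 v\right)\right) = 8 - \left(-35 + 5 v^{2} + 30 v\right) = 43 - 30 v - 5 v^{2}$)
$-2345 + F{\left(39 \right)} = -2345 - \left(1127 + 7605\right) = -2345 - 8732 = -11077$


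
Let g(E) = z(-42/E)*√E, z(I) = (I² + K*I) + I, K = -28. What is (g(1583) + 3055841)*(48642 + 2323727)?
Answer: 7249582457329 + 4262876642934*√1583/2505889 ≈ 7.2497e+12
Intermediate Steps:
z(I) = I² - 27*I (z(I) = (I² - 28*I) + I = I² - 27*I)
g(E) = -42*(-27 - 42/E)/√E (g(E) = ((-42/E)*(-27 - 42/E))*√E = (-42*(-27 - 42/E)/E)*√E = -42*(-27 - 42/E)/√E)
(g(1583) + 3055841)*(48642 + 2323727) = (126*(14 + 9*1583)/1583^(3/2) + 3055841)*(48642 + 2323727) = (126*(√1583/2505889)*(14 + 14247) + 3055841)*2372369 = (126*(√1583/2505889)*14261 + 3055841)*2372369 = (1796886*√1583/2505889 + 3055841)*2372369 = (3055841 + 1796886*√1583/2505889)*2372369 = 7249582457329 + 4262876642934*√1583/2505889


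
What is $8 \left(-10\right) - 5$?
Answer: $-85$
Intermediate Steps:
$8 \left(-10\right) - 5 = -80 - 5 = -85$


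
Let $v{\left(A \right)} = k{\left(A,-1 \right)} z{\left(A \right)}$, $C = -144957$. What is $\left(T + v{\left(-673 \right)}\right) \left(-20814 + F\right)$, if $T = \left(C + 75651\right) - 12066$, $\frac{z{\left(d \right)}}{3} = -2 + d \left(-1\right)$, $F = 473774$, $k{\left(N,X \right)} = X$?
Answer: $-37770069600$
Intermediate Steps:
$z{\left(d \right)} = -6 - 3 d$ ($z{\left(d \right)} = 3 \left(-2 + d \left(-1\right)\right) = 3 \left(-2 - d\right) = -6 - 3 d$)
$v{\left(A \right)} = 6 + 3 A$ ($v{\left(A \right)} = - (-6 - 3 A) = 6 + 3 A$)
$T = -81372$ ($T = \left(-144957 + 75651\right) - 12066 = -69306 - 12066 = -81372$)
$\left(T + v{\left(-673 \right)}\right) \left(-20814 + F\right) = \left(-81372 + \left(6 + 3 \left(-673\right)\right)\right) \left(-20814 + 473774\right) = \left(-81372 + \left(6 - 2019\right)\right) 452960 = \left(-81372 - 2013\right) 452960 = \left(-83385\right) 452960 = -37770069600$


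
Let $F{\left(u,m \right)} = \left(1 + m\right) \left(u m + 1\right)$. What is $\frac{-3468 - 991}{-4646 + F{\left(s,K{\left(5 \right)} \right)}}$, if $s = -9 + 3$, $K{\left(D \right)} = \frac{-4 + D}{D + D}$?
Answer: $\frac{111475}{116139} \approx 0.95984$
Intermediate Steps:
$K{\left(D \right)} = \frac{-4 + D}{2 D}$
$s = -6$
$F{\left(u,m \right)} = \left(1 + m\right) \left(1 + m u\right)$ ($F{\left(u,m \right)} = \left(1 + m\right) \left(m u + 1\right) = \left(1 + m\right) \left(1 + m u\right)$)
$\frac{-3468 - 991}{-4646 + F{\left(s,K{\left(5 \right)} \right)}} = \frac{-3468 - 991}{-4646 + \left(1 + \frac{-4 + 5}{2 \cdot 5} + \frac{-4 + 5}{2 \cdot 5} \left(-6\right) - 6 \left(\frac{-4 + 5}{2 \cdot 5}\right)^{2}\right)} = - \frac{4459}{-4646 + \left(1 + \frac{1}{2} \cdot \frac{1}{5} \cdot 1 + \frac{1}{2} \cdot \frac{1}{5} \cdot 1 \left(-6\right) - 6 \left(\frac{1}{2} \cdot \frac{1}{5} \cdot 1\right)^{2}\right)} = - \frac{4459}{-4646 + \left(1 + \frac{1}{10} + \frac{1}{10} \left(-6\right) - \frac{6}{100}\right)} = - \frac{4459}{-4646 + \left(1 + \frac{1}{10} - \frac{3}{5} - \frac{3}{50}\right)} = - \frac{4459}{-4646 + \frac{11}{25}} = - \frac{4459}{- \frac{116139}{25}} = \left(-4459\right) \left(- \frac{25}{116139}\right) = \frac{111475}{116139}$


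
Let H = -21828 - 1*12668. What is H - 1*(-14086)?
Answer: -20410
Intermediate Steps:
H = -34496 (H = -21828 - 12668 = -34496)
H - 1*(-14086) = -34496 - 1*(-14086) = -34496 + 14086 = -20410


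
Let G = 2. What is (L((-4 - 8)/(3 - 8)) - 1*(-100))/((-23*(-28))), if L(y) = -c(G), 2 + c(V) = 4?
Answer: 7/46 ≈ 0.15217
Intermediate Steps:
c(V) = 2 (c(V) = -2 + 4 = 2)
L(y) = -2 (L(y) = -1*2 = -2)
(L((-4 - 8)/(3 - 8)) - 1*(-100))/((-23*(-28))) = (-2 - 1*(-100))/((-23*(-28))) = (-2 + 100)/644 = 98*(1/644) = 7/46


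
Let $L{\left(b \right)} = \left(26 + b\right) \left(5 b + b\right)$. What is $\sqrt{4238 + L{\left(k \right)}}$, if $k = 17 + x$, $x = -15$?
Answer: $\sqrt{4574} \approx 67.631$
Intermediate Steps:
$k = 2$ ($k = 17 - 15 = 2$)
$L{\left(b \right)} = 6 b \left(26 + b\right)$ ($L{\left(b \right)} = \left(26 + b\right) 6 b = 6 b \left(26 + b\right)$)
$\sqrt{4238 + L{\left(k \right)}} = \sqrt{4238 + 6 \cdot 2 \left(26 + 2\right)} = \sqrt{4238 + 6 \cdot 2 \cdot 28} = \sqrt{4238 + 336} = \sqrt{4574}$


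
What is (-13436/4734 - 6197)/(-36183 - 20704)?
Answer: 14675017/134651529 ≈ 0.10899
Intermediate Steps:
(-13436/4734 - 6197)/(-36183 - 20704) = (-13436*1/4734 - 6197)/(-56887) = (-6718/2367 - 6197)*(-1/56887) = -14675017/2367*(-1/56887) = 14675017/134651529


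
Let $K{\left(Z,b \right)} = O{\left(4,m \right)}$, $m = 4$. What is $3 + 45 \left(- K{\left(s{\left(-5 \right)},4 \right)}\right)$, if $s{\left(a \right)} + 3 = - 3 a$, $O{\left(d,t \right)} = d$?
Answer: $-177$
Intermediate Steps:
$s{\left(a \right)} = -3 - 3 a$
$K{\left(Z,b \right)} = 4$
$3 + 45 \left(- K{\left(s{\left(-5 \right)},4 \right)}\right) = 3 + 45 \left(\left(-1\right) 4\right) = 3 + 45 \left(-4\right) = 3 - 180 = -177$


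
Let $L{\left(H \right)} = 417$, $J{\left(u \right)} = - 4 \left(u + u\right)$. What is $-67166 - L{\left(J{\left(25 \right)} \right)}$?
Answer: $-67583$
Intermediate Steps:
$J{\left(u \right)} = - 8 u$ ($J{\left(u \right)} = - 4 \cdot 2 u = - 8 u$)
$-67166 - L{\left(J{\left(25 \right)} \right)} = -67166 - 417 = -67583$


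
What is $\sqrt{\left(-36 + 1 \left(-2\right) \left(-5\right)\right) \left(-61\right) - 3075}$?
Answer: $i \sqrt{1489} \approx 38.588 i$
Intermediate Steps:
$\sqrt{\left(-36 + 1 \left(-2\right) \left(-5\right)\right) \left(-61\right) - 3075} = \sqrt{\left(-36 - -10\right) \left(-61\right) - 3075} = \sqrt{\left(-36 + 10\right) \left(-61\right) - 3075} = \sqrt{\left(-26\right) \left(-61\right) - 3075} = \sqrt{1586 - 3075} = \sqrt{-1489} = i \sqrt{1489}$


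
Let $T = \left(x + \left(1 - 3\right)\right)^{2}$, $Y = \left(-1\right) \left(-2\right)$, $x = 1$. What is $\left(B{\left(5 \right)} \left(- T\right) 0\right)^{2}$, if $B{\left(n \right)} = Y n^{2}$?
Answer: $0$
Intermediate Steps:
$Y = 2$
$T = 1$ ($T = \left(1 + \left(1 - 3\right)\right)^{2} = \left(1 - 2\right)^{2} = \left(-1\right)^{2} = 1$)
$B{\left(n \right)} = 2 n^{2}$
$\left(B{\left(5 \right)} \left(- T\right) 0\right)^{2} = \left(2 \cdot 5^{2} \left(\left(-1\right) 1\right) 0\right)^{2} = \left(2 \cdot 25 \left(-1\right) 0\right)^{2} = \left(50 \left(-1\right) 0\right)^{2} = \left(\left(-50\right) 0\right)^{2} = 0^{2} = 0$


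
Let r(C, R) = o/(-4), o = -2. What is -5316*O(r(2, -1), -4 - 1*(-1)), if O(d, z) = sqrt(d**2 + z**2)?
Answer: -2658*sqrt(37) ≈ -16168.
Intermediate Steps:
r(C, R) = 1/2 (r(C, R) = -2/(-4) = -2*(-1/4) = 1/2)
-5316*O(r(2, -1), -4 - 1*(-1)) = -5316*sqrt((1/2)**2 + (-4 - 1*(-1))**2) = -5316*sqrt(1/4 + (-4 + 1)**2) = -5316*sqrt(1/4 + (-3)**2) = -5316*sqrt(1/4 + 9) = -2658*sqrt(37)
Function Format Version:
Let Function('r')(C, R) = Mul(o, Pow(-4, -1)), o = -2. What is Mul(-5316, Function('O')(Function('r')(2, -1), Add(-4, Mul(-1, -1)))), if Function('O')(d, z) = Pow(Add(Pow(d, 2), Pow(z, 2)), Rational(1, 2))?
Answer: Mul(-2658, Pow(37, Rational(1, 2))) ≈ -16168.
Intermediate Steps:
Function('r')(C, R) = Rational(1, 2) (Function('r')(C, R) = Mul(-2, Pow(-4, -1)) = Mul(-2, Rational(-1, 4)) = Rational(1, 2))
Mul(-5316, Function('O')(Function('r')(2, -1), Add(-4, Mul(-1, -1)))) = Mul(-5316, Pow(Add(Pow(Rational(1, 2), 2), Pow(Add(-4, Mul(-1, -1)), 2)), Rational(1, 2))) = Mul(-5316, Pow(Add(Rational(1, 4), Pow(Add(-4, 1), 2)), Rational(1, 2))) = Mul(-5316, Pow(Add(Rational(1, 4), Pow(-3, 2)), Rational(1, 2))) = Mul(-5316, Pow(Add(Rational(1, 4), 9), Rational(1, 2))) = Mul(-5316, Pow(Rational(37, 4), Rational(1, 2))) = Mul(-5316, Mul(Rational(1, 2), Pow(37, Rational(1, 2)))) = Mul(-2658, Pow(37, Rational(1, 2)))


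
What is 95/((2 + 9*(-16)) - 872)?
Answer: -95/1014 ≈ -0.093688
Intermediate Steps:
95/((2 + 9*(-16)) - 872) = 95/((2 - 144) - 872) = 95/(-142 - 872) = 95/(-1014) = 95*(-1/1014) = -95/1014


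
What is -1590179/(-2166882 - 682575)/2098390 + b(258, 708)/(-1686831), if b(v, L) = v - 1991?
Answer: 1151640096430371/1120669054693940570 ≈ 0.0010276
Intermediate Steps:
b(v, L) = -1991 + v
-1590179/(-2166882 - 682575)/2098390 + b(258, 708)/(-1686831) = -1590179/(-2166882 - 682575)/2098390 + (-1991 + 258)/(-1686831) = -1590179/(-2849457)*(1/2098390) - 1733*(-1/1686831) = -1590179*(-1/2849457)*(1/2098390) + 1733/1686831 = (1590179/2849457)*(1/2098390) + 1733/1686831 = 1590179/5979272074230 + 1733/1686831 = 1151640096430371/1120669054693940570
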